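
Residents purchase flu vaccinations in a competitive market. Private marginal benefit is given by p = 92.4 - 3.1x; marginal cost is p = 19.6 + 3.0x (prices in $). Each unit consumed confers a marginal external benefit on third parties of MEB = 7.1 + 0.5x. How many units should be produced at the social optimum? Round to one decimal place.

Social marginal benefit = demand + MEB = 99.5 - 2.6x.
Set SMB = MC: 99.5 - 2.6x = 19.6 + 3.0x → x* = 14.2679.

x* = 14.3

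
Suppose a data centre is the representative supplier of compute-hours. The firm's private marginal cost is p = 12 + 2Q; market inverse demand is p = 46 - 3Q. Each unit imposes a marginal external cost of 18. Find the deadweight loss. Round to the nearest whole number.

DWL = 32

Market equilibrium (private): 12 + 2Q = 46 - 3Q → Q_m = 6.8000.
Social marginal cost = private MC + MEC = 30 + 2Q.
Set SMC = demand: 30 + 2Q = 46 - 3Q → Q* = 3.2000.
The loss is the area between SMC and demand from Q* to Q_m; with linear curves that's a triangle of height MEC(Q_m).
DWL = ½ × 3.6000 × 18.0000 = 32.4000.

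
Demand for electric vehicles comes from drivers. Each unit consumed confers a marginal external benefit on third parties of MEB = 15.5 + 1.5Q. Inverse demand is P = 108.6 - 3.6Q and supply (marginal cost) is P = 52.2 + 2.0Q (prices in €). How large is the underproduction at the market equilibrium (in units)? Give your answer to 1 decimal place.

7.5 units

Market equilibrium (private): 52.2 + 2.0Q = 108.6 - 3.6Q → Q_m = 10.0714.
Social marginal benefit = demand + MEB = 124.1 - 2.1Q.
Set SMB = MC: 124.1 - 2.1Q = 52.2 + 2.0Q → Q* = 17.5366.
Gap = |10.0714 − 17.5366| = 7.4652.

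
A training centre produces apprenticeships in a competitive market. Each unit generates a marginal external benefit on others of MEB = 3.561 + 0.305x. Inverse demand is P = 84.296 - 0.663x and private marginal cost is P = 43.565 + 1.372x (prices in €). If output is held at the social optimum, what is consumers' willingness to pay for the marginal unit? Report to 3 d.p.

Social marginal cost = private MC − MEB = 40.004 + 1.067x.
Set SMC = demand: 40.004 + 1.067x = 84.296 - 0.663x → x* = 25.6023.
Consumer price on the demand curve at x*: 84.296 − 0.663×25.6023 = 67.3217.

P = €67.322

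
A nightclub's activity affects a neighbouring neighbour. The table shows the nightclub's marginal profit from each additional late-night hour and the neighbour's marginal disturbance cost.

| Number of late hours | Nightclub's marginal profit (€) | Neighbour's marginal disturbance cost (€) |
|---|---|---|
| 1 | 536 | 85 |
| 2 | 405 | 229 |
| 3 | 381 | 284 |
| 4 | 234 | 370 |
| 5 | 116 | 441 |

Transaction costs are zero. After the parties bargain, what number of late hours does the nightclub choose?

Bargaining reaches the level where marginal profit last exceeds marginal disturbance cost.
That holds through level 3 (381 ≥ 284) but not at 4 (234 < 370).

3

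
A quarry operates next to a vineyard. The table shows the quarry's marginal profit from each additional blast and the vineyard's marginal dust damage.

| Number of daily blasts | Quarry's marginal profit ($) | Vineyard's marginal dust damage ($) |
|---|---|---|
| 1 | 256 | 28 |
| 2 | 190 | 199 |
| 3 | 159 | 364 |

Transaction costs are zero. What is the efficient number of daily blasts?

1

Bargaining reaches the level where marginal profit last exceeds marginal dust damage.
That holds through level 1 (256 ≥ 28) but not at 2 (190 < 199).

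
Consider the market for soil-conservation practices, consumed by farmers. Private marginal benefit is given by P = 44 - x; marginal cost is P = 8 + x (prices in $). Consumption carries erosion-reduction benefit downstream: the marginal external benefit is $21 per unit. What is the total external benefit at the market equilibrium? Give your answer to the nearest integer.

$378

Market equilibrium (private): 8 + x = 44 - x → x_m = 18.0000.
Total external benefit = MEB × x_m = 21 × 18.0000 = 378.0000.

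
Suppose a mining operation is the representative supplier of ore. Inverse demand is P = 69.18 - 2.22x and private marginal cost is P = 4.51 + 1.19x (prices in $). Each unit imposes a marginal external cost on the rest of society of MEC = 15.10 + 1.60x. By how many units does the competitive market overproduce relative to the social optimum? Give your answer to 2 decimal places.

Market equilibrium (private): 4.51 + 1.19x = 69.18 - 2.22x → x_m = 18.9648.
Social marginal cost = private MC + MEC = 19.61 + 2.79x.
Set SMC = demand: 19.61 + 2.79x = 69.18 - 2.22x → x* = 9.8942.
Gap = |18.9648 − 9.8942| = 9.0706.

9.07 units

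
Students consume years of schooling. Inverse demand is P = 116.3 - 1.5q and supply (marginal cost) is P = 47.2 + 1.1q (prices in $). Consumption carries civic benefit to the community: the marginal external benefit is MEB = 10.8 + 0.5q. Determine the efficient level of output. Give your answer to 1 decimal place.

q* = 38.0

Social marginal benefit = demand + MEB = 127.1 - q.
Set SMB = MC: 127.1 - q = 47.2 + 1.1q → q* = 38.0476.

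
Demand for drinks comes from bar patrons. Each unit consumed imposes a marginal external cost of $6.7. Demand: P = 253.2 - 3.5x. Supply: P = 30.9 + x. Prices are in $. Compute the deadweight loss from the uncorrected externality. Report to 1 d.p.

DWL = $5.0

Market equilibrium (private): 30.9 + x = 253.2 - 3.5x → x_m = 49.4000.
Social marginal benefit = demand − MEC = 246.5 - 3.5x.
Set SMB = MC: 246.5 - 3.5x = 30.9 + x → x* = 47.9111.
Height of the DWL triangle at x_m is MC(x_m) − SMB(x_m) = MEC(x_m) = 6.7000.
DWL = ½ × 1.4889 × 6.7000 = 4.9878.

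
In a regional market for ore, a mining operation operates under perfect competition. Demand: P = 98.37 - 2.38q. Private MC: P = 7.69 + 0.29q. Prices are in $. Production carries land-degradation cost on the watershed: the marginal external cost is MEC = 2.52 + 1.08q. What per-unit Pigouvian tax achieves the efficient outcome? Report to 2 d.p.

tax = $27.91 per unit

Social marginal cost = private MC + MEC = 10.21 + 1.37q.
Set SMC = demand: 10.21 + 1.37q = 98.37 - 2.38q → q* = 23.5093.
The Pigouvian tax equals MEC at q*: 2.52 + 1.08×23.5093 = 27.9100.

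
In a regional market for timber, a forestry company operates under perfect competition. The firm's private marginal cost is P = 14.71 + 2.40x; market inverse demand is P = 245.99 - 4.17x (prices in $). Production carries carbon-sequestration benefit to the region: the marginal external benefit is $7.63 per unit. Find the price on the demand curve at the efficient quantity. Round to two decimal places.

Social marginal cost = private MC − MEB = 7.08 + 2.40x.
Set SMC = demand: 7.08 + 2.40x = 245.99 - 4.17x → x* = 36.3638.
Consumer price on the demand curve at x*: 245.99 − 4.17×36.3638 = 94.3530.

P = $94.35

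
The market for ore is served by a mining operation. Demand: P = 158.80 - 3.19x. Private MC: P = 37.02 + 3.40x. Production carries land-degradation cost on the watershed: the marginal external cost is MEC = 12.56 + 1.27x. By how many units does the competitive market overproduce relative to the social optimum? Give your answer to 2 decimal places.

4.58 units

Market equilibrium (private): 37.02 + 3.40x = 158.80 - 3.19x → x_m = 18.4795.
Social marginal cost = private MC + MEC = 49.58 + 4.67x.
Set SMC = demand: 49.58 + 4.67x = 158.80 - 3.19x → x* = 13.8957.
Gap = |18.4795 − 13.8957| = 4.5838.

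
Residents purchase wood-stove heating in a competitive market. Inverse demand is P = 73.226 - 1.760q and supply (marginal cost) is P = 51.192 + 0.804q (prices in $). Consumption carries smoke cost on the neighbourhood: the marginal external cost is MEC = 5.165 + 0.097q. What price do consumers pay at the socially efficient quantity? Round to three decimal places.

Social marginal benefit = demand − MEC = 68.061 - 1.857q.
Set SMB = MC: 68.061 - 1.857q = 51.192 + 0.804q → q* = 6.3393.
Consumer price on the demand curve at q*: 73.226 − 1.760×6.3393 = 62.0688.

P = $62.069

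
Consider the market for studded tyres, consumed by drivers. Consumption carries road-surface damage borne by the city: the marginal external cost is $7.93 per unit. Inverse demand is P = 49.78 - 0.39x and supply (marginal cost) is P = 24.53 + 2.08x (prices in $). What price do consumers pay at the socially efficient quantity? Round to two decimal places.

P = $47.05

Social marginal benefit = demand − MEC = 41.85 - 0.39x.
Set SMB = MC: 41.85 - 0.39x = 24.53 + 2.08x → x* = 7.0121.
Consumer price on the demand curve at x*: 49.78 − 0.39×7.0121 = 47.0453.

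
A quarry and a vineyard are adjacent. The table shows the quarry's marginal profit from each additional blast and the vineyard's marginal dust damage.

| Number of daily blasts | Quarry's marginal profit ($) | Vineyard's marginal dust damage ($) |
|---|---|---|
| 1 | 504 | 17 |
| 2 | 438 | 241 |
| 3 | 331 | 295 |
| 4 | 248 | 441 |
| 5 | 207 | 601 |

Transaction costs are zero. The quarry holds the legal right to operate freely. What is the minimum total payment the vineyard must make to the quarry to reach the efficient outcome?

Left alone the quarry would choose level 5 (marginal profit stays positive).
Efficient level: k* = 3 (marginal profit ≥ marginal dust damage through 3).
The vineyard must at least cover the quarry's forgone profit from cutting 5→3: 248 + 207 = 455.

$455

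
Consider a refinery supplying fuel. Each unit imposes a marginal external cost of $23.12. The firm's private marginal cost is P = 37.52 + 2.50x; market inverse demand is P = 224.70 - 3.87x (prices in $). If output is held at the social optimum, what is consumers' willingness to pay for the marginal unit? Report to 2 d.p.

P = $125.03

Social marginal cost = private MC + MEC = 60.64 + 2.50x.
Set SMC = demand: 60.64 + 2.50x = 224.70 - 3.87x → x* = 25.7551.
Consumer price on the demand curve at x*: 224.70 − 3.87×25.7551 = 125.0278.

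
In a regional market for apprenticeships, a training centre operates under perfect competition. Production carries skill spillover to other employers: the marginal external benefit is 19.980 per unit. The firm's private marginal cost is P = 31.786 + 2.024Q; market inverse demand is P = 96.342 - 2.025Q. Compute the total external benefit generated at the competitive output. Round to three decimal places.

Market equilibrium (private): 31.786 + 2.024Q = 96.342 - 2.025Q → Q_m = 15.9437.
Total external benefit = MEB × Q_m = 19.980 × 15.9437 = 318.5551.

318.555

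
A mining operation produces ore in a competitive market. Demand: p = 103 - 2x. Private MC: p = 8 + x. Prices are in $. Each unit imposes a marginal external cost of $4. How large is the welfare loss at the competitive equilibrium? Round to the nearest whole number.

Market equilibrium (private): 8 + x = 103 - 2x → x_m = 31.6667.
Social marginal cost = private MC + MEC = 12 + x.
Set SMC = demand: 12 + x = 103 - 2x → x* = 30.3333.
The welfare-loss triangle has base |x_m − x*| and height MEC(x_m) (the vertical gap between SMC and demand is zero at x* and MEC at x_m).
DWL = ½ × 1.3334 × 4.0000 = 2.6668.

DWL = $3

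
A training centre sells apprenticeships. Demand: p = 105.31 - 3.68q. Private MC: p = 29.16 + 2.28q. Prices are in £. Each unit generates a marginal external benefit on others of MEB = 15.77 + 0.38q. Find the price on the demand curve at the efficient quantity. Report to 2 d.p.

Social marginal cost = private MC − MEB = 13.39 + 1.90q.
Set SMC = demand: 13.39 + 1.90q = 105.31 - 3.68q → q* = 16.4731.
Consumer price on the demand curve at q*: 105.31 − 3.68×16.4731 = 44.6890.

P = £44.69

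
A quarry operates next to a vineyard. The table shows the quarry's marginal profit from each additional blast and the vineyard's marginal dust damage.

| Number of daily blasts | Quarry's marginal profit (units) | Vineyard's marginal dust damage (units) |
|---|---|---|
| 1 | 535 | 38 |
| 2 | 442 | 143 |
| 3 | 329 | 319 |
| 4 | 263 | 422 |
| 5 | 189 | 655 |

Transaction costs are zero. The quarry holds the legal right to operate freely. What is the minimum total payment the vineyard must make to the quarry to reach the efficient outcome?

Left alone the quarry would choose level 5 (marginal profit stays positive).
Efficient level: k* = 3 (marginal profit ≥ marginal dust damage through 3).
The vineyard must at least cover the quarry's forgone profit from cutting 5→3: 263 + 189 = 452.

452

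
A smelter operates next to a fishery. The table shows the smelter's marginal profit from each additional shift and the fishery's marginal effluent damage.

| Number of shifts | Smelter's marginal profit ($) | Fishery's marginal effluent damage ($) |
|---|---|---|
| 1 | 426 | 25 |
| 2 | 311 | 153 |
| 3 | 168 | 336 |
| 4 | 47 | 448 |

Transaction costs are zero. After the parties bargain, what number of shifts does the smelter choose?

2

Bargaining reaches the level where marginal profit last exceeds marginal effluent damage.
That holds through level 2 (311 ≥ 153) but not at 3 (168 < 336).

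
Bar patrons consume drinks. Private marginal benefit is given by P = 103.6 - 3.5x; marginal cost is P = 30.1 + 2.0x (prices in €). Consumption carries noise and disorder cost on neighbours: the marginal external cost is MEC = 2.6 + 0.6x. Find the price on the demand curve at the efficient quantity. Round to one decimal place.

P = €62.9

Social marginal benefit = demand − MEC = 101.0 - 4.1x.
Set SMB = MC: 101.0 - 4.1x = 30.1 + 2.0x → x* = 11.6230.
Consumer price on the demand curve at x*: 103.6 − 3.5×11.6230 = 62.9195.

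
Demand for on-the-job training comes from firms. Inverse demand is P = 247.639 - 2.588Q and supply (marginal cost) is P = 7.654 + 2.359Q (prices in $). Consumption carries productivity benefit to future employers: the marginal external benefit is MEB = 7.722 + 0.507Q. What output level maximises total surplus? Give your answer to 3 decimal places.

Social marginal benefit = demand + MEB = 255.361 - 2.081Q.
Set SMB = MC: 255.361 - 2.081Q = 7.654 + 2.359Q → Q* = 55.7899.

Q* = 55.790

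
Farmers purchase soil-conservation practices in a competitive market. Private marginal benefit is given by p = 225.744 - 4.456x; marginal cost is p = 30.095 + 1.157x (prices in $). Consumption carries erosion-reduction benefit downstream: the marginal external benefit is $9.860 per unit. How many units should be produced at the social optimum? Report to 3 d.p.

Social marginal benefit = demand + MEB = 235.604 - 4.456x.
Set SMB = MC: 235.604 - 4.456x = 30.095 + 1.157x → x* = 36.6130.

x* = 36.613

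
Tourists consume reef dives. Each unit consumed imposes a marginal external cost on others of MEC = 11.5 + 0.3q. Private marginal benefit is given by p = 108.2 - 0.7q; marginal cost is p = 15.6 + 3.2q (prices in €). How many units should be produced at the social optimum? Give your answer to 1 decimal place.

q* = 19.3

Social marginal benefit = demand − MEC = 96.7 - q.
Set SMB = MC: 96.7 - q = 15.6 + 3.2q → q* = 19.3095.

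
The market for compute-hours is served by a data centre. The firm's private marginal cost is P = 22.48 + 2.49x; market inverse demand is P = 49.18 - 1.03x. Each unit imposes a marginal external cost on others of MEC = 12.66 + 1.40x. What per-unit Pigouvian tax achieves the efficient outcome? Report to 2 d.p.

Social marginal cost = private MC + MEC = 35.14 + 3.89x.
Set SMC = demand: 35.14 + 3.89x = 49.18 - 1.03x → x* = 2.8537.
The Pigouvian tax equals MEC at x*: 12.66 + 1.40×2.8537 = 16.6552.

tax = 16.66 per unit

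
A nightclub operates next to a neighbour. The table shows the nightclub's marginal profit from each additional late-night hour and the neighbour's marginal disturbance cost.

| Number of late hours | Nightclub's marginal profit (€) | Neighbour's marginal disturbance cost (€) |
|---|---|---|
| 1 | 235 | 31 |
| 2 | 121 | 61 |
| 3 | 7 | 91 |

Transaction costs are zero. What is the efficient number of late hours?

2

Bargaining reaches the level where marginal profit last exceeds marginal disturbance cost.
That holds through level 2 (121 ≥ 61) but not at 3 (7 < 91).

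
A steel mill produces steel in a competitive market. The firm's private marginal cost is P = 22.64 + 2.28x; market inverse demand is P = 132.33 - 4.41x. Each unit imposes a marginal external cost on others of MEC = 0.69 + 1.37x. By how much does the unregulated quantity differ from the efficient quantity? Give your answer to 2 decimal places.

2.87 units

Market equilibrium (private): 22.64 + 2.28x = 132.33 - 4.41x → x_m = 16.3961.
Social marginal cost = private MC + MEC = 23.33 + 3.65x.
Set SMC = demand: 23.33 + 3.65x = 132.33 - 4.41x → x* = 13.5236.
Gap = |16.3961 − 13.5236| = 2.8725.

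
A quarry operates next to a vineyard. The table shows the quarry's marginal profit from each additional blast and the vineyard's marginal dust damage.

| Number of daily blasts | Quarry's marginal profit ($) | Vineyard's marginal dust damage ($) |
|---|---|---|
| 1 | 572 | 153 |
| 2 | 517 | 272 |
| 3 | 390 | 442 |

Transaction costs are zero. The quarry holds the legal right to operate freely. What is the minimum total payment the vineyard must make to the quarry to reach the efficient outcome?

$390

Left alone the quarry would choose level 3 (marginal profit stays positive).
Efficient level: k* = 2 (marginal profit ≥ marginal dust damage through 2).
The vineyard must at least cover the quarry's forgone profit from cutting 3→2: 390 = 390.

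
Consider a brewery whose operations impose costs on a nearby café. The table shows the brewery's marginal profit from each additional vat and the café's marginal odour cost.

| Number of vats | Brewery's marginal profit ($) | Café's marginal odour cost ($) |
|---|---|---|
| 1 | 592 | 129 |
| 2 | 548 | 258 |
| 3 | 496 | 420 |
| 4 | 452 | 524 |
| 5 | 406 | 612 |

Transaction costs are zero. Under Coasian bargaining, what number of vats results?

Bargaining reaches the level where marginal profit last exceeds marginal odour cost.
That holds through level 3 (496 ≥ 420) but not at 4 (452 < 524).

3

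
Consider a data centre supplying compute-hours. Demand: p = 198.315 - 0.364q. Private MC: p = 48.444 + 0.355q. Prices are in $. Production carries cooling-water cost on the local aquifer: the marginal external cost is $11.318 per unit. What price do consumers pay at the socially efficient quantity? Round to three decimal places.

Social marginal cost = private MC + MEC = 59.762 + 0.355q.
Set SMC = demand: 59.762 + 0.355q = 198.315 - 0.364q → q* = 192.7024.
Consumer price on the demand curve at q*: 198.315 − 0.364×192.7024 = 128.1713.

P = $128.171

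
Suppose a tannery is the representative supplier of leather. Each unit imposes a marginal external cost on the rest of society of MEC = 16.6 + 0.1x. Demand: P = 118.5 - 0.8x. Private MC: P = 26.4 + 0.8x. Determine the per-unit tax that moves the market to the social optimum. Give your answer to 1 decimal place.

tax = 21.0 per unit

Social marginal cost = private MC + MEC = 43.0 + 0.9x.
Set SMC = demand: 43.0 + 0.9x = 118.5 - 0.8x → x* = 44.4118.
The Pigouvian tax equals MEC at x*: 16.6 + 0.1×44.4118 = 21.0412.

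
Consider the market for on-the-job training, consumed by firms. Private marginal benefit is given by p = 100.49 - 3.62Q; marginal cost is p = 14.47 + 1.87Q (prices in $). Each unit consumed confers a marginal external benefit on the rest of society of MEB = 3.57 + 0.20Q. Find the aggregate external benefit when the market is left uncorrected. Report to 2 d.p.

Market equilibrium (private): 14.47 + 1.87Q = 100.49 - 3.62Q → Q_m = 15.6685.
Total external benefit = ∫₀^{Q_m} (3.57 + 0.20Q) dQ = 3.57×15.6685 + ½×0.20×15.6685² = 80.4867.

$80.49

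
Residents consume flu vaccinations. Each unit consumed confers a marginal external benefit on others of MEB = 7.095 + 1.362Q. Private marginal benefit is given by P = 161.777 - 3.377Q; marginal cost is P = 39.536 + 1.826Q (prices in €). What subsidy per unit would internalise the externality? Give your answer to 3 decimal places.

subsidy = €52.957 per unit

Social marginal benefit = demand + MEB = 168.872 - 2.015Q.
Set SMB = MC: 168.872 - 2.015Q = 39.536 + 1.826Q → Q* = 33.6725.
The Pigouvian subsidy equals MEB at Q*: 7.095 + 1.362×33.6725 = 52.9569.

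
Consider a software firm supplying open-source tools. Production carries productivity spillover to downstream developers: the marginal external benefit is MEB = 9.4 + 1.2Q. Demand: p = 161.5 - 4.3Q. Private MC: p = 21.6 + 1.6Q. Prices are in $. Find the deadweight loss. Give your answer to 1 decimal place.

Market equilibrium (private): 21.6 + 1.6Q = 161.5 - 4.3Q → Q_m = 23.7119.
Social marginal cost = private MC − MEB = 12.2 + 0.4Q.
Set SMC = demand: 12.2 + 0.4Q = 161.5 - 4.3Q → Q* = 31.7660.
Between Q* and Q_m the wedge demand − SMC runs linearly from 0 to MEB(Q_m), so the loss is a triangle.
DWL = ½ × 8.0541 × 37.8542 = 152.4408.

DWL = $152.4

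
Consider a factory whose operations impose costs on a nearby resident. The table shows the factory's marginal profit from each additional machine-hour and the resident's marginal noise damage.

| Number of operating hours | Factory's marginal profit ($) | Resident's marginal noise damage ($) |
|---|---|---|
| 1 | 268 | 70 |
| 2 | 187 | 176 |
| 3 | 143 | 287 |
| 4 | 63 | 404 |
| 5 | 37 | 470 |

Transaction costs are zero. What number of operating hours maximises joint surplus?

2

Bargaining reaches the level where marginal profit last exceeds marginal noise damage.
That holds through level 2 (187 ≥ 176) but not at 3 (143 < 287).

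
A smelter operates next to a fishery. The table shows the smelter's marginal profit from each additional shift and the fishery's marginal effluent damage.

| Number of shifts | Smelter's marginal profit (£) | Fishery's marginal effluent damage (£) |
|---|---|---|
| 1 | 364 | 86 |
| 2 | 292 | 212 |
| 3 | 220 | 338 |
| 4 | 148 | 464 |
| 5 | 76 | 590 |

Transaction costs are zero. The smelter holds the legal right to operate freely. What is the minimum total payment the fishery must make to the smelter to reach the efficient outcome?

Left alone the smelter would choose level 5 (marginal profit stays positive).
Efficient level: k* = 2 (marginal profit ≥ marginal effluent damage through 2).
The fishery must at least cover the smelter's forgone profit from cutting 5→2: 220 + 148 + 76 = 444.

£444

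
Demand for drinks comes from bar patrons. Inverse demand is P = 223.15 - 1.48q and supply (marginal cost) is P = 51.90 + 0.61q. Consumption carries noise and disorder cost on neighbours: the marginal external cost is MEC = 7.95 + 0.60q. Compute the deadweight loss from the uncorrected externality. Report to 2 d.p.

DWL = 606.29

Market equilibrium (private): 51.90 + 0.61q = 223.15 - 1.48q → q_m = 81.9378.
Social marginal benefit = demand − MEC = 215.20 - 2.08q.
Set SMB = MC: 215.20 - 2.08q = 51.90 + 0.61q → q* = 60.7063.
The loss is the area between SMB and MC from q* to q_m; with linear curves that's a triangle of height MEC(q_m).
DWL = ½ × 21.2315 × 57.1127 = 606.2941.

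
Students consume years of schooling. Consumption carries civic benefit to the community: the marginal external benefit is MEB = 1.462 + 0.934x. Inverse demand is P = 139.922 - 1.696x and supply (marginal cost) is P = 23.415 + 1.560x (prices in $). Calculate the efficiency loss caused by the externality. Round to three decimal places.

DWL = $262.015

Market equilibrium (private): 23.415 + 1.560x = 139.922 - 1.696x → x_m = 35.7822.
Social marginal benefit = demand + MEB = 141.384 - 0.762x.
Set SMB = MC: 141.384 - 0.762x = 23.415 + 1.560x → x* = 50.8049.
The loss is the area between SMB and MC from x* to x_m; with linear curves that's a triangle of height MEB(x_m).
DWL = ½ × 15.0227 × 34.8826 = 262.0154.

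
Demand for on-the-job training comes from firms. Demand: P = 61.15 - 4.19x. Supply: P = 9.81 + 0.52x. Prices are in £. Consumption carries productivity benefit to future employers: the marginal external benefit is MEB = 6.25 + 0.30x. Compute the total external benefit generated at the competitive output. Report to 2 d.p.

Market equilibrium (private): 9.81 + 0.52x = 61.15 - 4.19x → x_m = 10.9002.
Total external benefit = ∫₀^{x_m} (6.25 + 0.30x) dx = 6.25×10.9002 + ½×0.30×10.9002² = 85.9484.

£85.95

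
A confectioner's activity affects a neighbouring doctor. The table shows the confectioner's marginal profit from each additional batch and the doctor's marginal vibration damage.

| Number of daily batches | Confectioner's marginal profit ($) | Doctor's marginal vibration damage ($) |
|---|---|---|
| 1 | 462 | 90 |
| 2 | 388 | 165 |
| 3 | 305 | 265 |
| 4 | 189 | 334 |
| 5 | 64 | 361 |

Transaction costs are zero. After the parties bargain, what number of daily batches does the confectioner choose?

3

Bargaining reaches the level where marginal profit last exceeds marginal vibration damage.
That holds through level 3 (305 ≥ 265) but not at 4 (189 < 334).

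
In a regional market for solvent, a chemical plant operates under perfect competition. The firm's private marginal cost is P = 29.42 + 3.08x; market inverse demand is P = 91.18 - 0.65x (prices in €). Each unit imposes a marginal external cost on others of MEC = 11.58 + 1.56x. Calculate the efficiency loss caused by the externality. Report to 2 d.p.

Market equilibrium (private): 29.42 + 3.08x = 91.18 - 0.65x → x_m = 16.5576.
Social marginal cost = private MC + MEC = 41.00 + 4.64x.
Set SMC = demand: 41.00 + 4.64x = 91.18 - 0.65x → x* = 9.4858.
Between x* and x_m the wedge SMC − demand runs linearly from 0 to MEC(x_m), so the loss is a triangle.
DWL = ½ × 7.0718 × 37.4099 = 132.2777.

DWL = €132.28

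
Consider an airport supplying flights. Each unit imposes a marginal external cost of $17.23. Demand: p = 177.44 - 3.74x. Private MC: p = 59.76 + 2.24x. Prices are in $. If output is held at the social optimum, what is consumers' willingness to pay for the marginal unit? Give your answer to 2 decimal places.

Social marginal cost = private MC + MEC = 76.99 + 2.24x.
Set SMC = demand: 76.99 + 2.24x = 177.44 - 3.74x → x* = 16.7977.
Consumer price on the demand curve at x*: 177.44 − 3.74×16.7977 = 114.6166.

P = $114.62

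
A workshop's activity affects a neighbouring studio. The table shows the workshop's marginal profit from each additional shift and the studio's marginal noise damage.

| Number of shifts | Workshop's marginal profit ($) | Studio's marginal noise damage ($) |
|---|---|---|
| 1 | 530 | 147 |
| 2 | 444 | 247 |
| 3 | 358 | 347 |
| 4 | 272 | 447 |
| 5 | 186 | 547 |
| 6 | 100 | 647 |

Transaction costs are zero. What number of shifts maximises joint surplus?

3

Bargaining reaches the level where marginal profit last exceeds marginal noise damage.
That holds through level 3 (358 ≥ 347) but not at 4 (272 < 447).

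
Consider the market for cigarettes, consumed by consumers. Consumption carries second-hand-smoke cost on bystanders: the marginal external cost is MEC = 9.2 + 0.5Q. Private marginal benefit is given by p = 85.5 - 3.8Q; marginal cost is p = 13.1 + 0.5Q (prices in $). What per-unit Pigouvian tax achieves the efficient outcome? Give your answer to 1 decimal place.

tax = $15.8 per unit

Social marginal benefit = demand − MEC = 76.3 - 4.3Q.
Set SMB = MC: 76.3 - 4.3Q = 13.1 + 0.5Q → Q* = 13.1667.
The Pigouvian tax equals MEC at Q*: 9.2 + 0.5×13.1667 = 15.7834.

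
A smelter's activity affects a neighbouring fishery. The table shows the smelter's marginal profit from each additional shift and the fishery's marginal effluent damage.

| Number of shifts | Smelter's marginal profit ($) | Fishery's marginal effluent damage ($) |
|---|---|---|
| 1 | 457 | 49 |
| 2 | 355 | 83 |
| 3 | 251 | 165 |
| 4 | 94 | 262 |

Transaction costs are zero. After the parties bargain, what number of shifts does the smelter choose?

Bargaining reaches the level where marginal profit last exceeds marginal effluent damage.
That holds through level 3 (251 ≥ 165) but not at 4 (94 < 262).

3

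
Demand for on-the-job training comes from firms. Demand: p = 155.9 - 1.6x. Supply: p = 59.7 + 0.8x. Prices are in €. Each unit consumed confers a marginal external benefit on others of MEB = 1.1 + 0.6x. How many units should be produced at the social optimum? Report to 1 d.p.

x* = 54.1

Social marginal benefit = demand + MEB = 157.0 - x.
Set SMB = MC: 157.0 - x = 59.7 + 0.8x → x* = 54.0556.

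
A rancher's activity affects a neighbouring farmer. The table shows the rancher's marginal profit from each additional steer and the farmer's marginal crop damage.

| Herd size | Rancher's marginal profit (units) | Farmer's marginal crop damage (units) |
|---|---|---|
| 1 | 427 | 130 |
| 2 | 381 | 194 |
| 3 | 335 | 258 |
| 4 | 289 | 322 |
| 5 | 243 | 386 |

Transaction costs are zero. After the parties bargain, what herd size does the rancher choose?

3

Bargaining reaches the level where marginal profit last exceeds marginal crop damage.
That holds through level 3 (335 ≥ 258) but not at 4 (289 < 322).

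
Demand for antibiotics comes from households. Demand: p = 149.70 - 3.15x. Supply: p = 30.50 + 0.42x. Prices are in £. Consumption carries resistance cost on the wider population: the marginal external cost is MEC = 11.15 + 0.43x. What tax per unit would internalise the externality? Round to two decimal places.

Social marginal benefit = demand − MEC = 138.55 - 3.58x.
Set SMB = MC: 138.55 - 3.58x = 30.50 + 0.42x → x* = 27.0125.
The Pigouvian tax equals MEC at x*: 11.15 + 0.43×27.0125 = 22.7654.

tax = £22.77 per unit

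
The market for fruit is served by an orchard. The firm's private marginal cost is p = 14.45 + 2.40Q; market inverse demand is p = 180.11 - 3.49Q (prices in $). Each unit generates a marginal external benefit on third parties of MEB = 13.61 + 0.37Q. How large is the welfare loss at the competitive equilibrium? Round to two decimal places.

Market equilibrium (private): 14.45 + 2.40Q = 180.11 - 3.49Q → Q_m = 28.1256.
Social marginal cost = private MC − MEB = 0.84 + 2.03Q.
Set SMC = demand: 0.84 + 2.03Q = 180.11 - 3.49Q → Q* = 32.4764.
Between Q* and Q_m the wedge demand − SMC runs linearly from 0 to MEB(Q_m), so the loss is a triangle.
DWL = ½ × 4.3508 × 24.0165 = 52.2455.

DWL = $52.25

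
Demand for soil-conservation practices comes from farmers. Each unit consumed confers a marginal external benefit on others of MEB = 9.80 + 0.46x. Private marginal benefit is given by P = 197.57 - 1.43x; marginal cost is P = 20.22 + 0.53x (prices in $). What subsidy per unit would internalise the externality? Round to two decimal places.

Social marginal benefit = demand + MEB = 207.37 - 0.97x.
Set SMB = MC: 207.37 - 0.97x = 20.22 + 0.53x → x* = 124.7667.
The Pigouvian subsidy equals MEB at x*: 9.80 + 0.46×124.7667 = 67.1927.

subsidy = $67.19 per unit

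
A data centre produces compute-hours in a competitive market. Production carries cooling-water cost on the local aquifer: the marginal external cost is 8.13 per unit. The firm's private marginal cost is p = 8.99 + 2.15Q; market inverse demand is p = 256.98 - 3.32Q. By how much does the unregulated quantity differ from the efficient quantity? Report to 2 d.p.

1.49 units

Market equilibrium (private): 8.99 + 2.15Q = 256.98 - 3.32Q → Q_m = 45.3364.
Social marginal cost = private MC + MEC = 17.12 + 2.15Q.
Set SMC = demand: 17.12 + 2.15Q = 256.98 - 3.32Q → Q* = 43.8501.
Gap = |45.3364 − 43.8501| = 1.4863.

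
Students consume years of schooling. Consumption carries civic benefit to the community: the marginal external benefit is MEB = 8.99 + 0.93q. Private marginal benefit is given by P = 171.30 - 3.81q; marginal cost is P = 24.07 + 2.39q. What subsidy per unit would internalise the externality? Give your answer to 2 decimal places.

Social marginal benefit = demand + MEB = 180.29 - 2.88q.
Set SMB = MC: 180.29 - 2.88q = 24.07 + 2.39q → q* = 29.6433.
The Pigouvian subsidy equals MEB at q*: 8.99 + 0.93×29.6433 = 36.5583.

subsidy = 36.56 per unit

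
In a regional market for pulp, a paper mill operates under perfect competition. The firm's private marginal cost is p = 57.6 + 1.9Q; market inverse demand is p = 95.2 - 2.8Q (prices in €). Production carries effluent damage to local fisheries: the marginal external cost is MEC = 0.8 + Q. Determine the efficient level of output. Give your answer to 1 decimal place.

Q* = 6.5

Social marginal cost = private MC + MEC = 58.4 + 2.9Q.
Set SMC = demand: 58.4 + 2.9Q = 95.2 - 2.8Q → Q* = 6.4561.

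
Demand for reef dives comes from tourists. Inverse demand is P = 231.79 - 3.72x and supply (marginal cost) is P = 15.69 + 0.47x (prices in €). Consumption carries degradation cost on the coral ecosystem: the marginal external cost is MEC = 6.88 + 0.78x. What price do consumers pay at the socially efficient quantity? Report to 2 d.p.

Social marginal benefit = demand − MEC = 224.91 - 4.50x.
Set SMB = MC: 224.91 - 4.50x = 15.69 + 0.47x → x* = 42.0966.
Consumer price on the demand curve at x*: 231.79 − 3.72×42.0966 = 75.1906.

P = €75.19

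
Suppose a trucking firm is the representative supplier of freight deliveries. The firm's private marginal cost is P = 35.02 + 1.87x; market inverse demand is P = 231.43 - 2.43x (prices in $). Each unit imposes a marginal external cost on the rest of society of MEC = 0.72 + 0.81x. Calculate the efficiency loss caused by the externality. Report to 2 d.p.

DWL = $139.20

Market equilibrium (private): 35.02 + 1.87x = 231.43 - 2.43x → x_m = 45.6767.
Social marginal cost = private MC + MEC = 35.74 + 2.68x.
Set SMC = demand: 35.74 + 2.68x = 231.43 - 2.43x → x* = 38.2955.
The welfare-loss triangle has base |x_m − x*| and height MEC(x_m) (the vertical gap between SMC and demand is zero at x* and MEC at x_m).
DWL = ½ × 7.3812 × 37.7182 = 139.2028.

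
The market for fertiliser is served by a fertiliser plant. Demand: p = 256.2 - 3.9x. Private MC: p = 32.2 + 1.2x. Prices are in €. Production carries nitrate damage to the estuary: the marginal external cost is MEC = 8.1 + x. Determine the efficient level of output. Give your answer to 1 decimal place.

Social marginal cost = private MC + MEC = 40.3 + 2.2x.
Set SMC = demand: 40.3 + 2.2x = 256.2 - 3.9x → x* = 35.3934.

x* = 35.4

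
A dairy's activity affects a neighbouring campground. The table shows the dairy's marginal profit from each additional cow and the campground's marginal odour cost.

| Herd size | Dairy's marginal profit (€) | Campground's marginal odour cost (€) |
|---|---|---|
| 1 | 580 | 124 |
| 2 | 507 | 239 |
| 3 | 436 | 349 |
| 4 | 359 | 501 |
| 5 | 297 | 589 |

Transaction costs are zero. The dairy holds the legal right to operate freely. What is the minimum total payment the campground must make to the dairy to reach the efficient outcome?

Left alone the dairy would choose level 5 (marginal profit stays positive).
Efficient level: k* = 3 (marginal profit ≥ marginal odour cost through 3).
The campground must at least cover the dairy's forgone profit from cutting 5→3: 359 + 297 = 656.

€656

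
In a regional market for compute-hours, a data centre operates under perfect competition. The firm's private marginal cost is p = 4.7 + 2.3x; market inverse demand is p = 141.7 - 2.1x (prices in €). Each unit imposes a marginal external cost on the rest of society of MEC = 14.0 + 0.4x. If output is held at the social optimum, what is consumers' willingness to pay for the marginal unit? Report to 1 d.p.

P = €87.9

Social marginal cost = private MC + MEC = 18.7 + 2.7x.
Set SMC = demand: 18.7 + 2.7x = 141.7 - 2.1x → x* = 25.6250.
Consumer price on the demand curve at x*: 141.7 − 2.1×25.6250 = 87.8875.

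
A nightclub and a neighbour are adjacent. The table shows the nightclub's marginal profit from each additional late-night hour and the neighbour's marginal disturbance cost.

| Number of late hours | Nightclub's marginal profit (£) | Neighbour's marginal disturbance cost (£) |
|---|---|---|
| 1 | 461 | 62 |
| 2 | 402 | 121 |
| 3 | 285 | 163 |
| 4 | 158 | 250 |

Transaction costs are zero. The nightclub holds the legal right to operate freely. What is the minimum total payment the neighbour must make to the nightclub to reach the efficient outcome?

Left alone the nightclub would choose level 4 (marginal profit stays positive).
Efficient level: k* = 3 (marginal profit ≥ marginal disturbance cost through 3).
The neighbour must at least cover the nightclub's forgone profit from cutting 4→3: 158 = 158.

£158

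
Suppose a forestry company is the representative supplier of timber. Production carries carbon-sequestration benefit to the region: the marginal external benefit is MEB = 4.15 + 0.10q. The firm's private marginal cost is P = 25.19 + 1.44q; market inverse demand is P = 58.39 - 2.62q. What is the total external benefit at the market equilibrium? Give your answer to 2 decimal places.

37.28

Market equilibrium (private): 25.19 + 1.44q = 58.39 - 2.62q → q_m = 8.1773.
Total external benefit = ∫₀^{q_m} (4.15 + 0.10q) dq = 4.15×8.1773 + ½×0.10×8.1773² = 37.2792.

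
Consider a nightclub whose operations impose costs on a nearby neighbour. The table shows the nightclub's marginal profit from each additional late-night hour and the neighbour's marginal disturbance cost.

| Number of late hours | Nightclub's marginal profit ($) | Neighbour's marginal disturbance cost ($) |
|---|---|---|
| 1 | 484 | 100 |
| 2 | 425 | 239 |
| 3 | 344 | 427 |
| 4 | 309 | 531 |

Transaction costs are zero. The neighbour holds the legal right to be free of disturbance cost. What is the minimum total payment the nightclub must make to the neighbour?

$339

Efficient level: marginal profit ≥ marginal disturbance cost through level 2, so k* = 2.
With the neighbour holding the right, the nightclub must at least compensate total damage at k*: 100 + 239 = 339.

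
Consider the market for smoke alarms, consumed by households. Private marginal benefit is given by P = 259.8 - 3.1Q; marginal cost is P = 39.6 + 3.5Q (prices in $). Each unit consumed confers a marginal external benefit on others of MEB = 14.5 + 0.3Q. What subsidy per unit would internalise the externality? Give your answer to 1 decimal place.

subsidy = $25.7 per unit

Social marginal benefit = demand + MEB = 274.3 - 2.8Q.
Set SMB = MC: 274.3 - 2.8Q = 39.6 + 3.5Q → Q* = 37.2540.
The Pigouvian subsidy equals MEB at Q*: 14.5 + 0.3×37.2540 = 25.6762.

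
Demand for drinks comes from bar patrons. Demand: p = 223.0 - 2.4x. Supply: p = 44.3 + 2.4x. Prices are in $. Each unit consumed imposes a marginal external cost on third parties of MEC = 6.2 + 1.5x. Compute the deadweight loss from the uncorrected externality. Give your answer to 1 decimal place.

DWL = $305.5

Market equilibrium (private): 44.3 + 2.4x = 223.0 - 2.4x → x_m = 37.2292.
Social marginal benefit = demand − MEC = 216.8 - 3.9x.
Set SMB = MC: 216.8 - 3.9x = 44.3 + 2.4x → x* = 27.3810.
The welfare-loss triangle has base |x_m − x*| and height MEC(x_m) (the vertical gap between SMB and MC is zero at x* and MEC at x_m).
DWL = ½ × 9.8482 × 62.0438 = 305.5099.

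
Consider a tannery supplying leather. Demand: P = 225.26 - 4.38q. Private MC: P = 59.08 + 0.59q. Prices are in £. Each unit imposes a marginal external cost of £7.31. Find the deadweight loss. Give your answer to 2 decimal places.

DWL = £5.38

Market equilibrium (private): 59.08 + 0.59q = 225.26 - 4.38q → q_m = 33.4366.
Social marginal cost = private MC + MEC = 66.39 + 0.59q.
Set SMC = demand: 66.39 + 0.59q = 225.26 - 4.38q → q* = 31.9658.
The loss is the area between SMC and demand from q* to q_m; with linear curves that's a triangle of height MEC(q_m).
DWL = ½ × 1.4708 × 7.3100 = 5.3758.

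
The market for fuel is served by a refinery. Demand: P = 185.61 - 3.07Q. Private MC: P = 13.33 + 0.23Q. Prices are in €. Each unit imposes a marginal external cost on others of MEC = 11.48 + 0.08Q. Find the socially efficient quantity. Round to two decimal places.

Social marginal cost = private MC + MEC = 24.81 + 0.31Q.
Set SMC = demand: 24.81 + 0.31Q = 185.61 - 3.07Q → Q* = 47.5740.

Q* = 47.57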